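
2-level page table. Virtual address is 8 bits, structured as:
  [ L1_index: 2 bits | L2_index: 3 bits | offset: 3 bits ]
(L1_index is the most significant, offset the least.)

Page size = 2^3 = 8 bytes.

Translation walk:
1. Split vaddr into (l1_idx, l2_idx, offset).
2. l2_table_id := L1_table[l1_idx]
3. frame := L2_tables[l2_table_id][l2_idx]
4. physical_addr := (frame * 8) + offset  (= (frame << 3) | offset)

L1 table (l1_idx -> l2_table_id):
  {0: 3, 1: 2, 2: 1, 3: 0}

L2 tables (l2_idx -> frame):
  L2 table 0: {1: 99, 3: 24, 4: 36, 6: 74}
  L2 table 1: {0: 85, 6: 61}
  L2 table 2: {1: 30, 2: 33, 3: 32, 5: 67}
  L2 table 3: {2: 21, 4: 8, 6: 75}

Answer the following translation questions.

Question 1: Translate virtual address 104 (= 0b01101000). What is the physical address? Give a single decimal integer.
vaddr = 104 = 0b01101000
Split: l1_idx=1, l2_idx=5, offset=0
L1[1] = 2
L2[2][5] = 67
paddr = 67 * 8 + 0 = 536

Answer: 536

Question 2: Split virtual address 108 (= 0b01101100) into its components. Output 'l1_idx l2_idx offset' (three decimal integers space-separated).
Answer: 1 5 4

Derivation:
vaddr = 108 = 0b01101100
  top 2 bits -> l1_idx = 1
  next 3 bits -> l2_idx = 5
  bottom 3 bits -> offset = 4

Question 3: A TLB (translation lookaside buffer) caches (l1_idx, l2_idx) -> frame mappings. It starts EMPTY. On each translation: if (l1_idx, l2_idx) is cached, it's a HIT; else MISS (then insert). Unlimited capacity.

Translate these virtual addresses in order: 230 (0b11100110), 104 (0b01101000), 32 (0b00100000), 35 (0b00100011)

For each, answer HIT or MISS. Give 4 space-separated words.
Answer: MISS MISS MISS HIT

Derivation:
vaddr=230: (3,4) not in TLB -> MISS, insert
vaddr=104: (1,5) not in TLB -> MISS, insert
vaddr=32: (0,4) not in TLB -> MISS, insert
vaddr=35: (0,4) in TLB -> HIT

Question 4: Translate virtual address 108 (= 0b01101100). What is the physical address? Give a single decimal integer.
vaddr = 108 = 0b01101100
Split: l1_idx=1, l2_idx=5, offset=4
L1[1] = 2
L2[2][5] = 67
paddr = 67 * 8 + 4 = 540

Answer: 540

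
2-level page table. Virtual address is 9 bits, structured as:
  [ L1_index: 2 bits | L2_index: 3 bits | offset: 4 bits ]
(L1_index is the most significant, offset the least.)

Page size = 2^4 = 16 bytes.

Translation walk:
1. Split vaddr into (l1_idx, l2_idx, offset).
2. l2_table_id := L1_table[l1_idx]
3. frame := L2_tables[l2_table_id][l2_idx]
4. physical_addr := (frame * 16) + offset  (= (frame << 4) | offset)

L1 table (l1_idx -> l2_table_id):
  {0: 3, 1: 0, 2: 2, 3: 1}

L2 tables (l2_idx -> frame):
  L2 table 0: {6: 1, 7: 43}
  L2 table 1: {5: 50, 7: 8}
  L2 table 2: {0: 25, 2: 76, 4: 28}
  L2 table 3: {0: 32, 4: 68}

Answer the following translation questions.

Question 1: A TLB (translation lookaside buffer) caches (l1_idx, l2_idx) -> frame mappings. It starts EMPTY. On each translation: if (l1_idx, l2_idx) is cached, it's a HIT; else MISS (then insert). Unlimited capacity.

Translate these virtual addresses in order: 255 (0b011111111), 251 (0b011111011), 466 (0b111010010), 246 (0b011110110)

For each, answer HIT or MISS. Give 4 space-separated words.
Answer: MISS HIT MISS HIT

Derivation:
vaddr=255: (1,7) not in TLB -> MISS, insert
vaddr=251: (1,7) in TLB -> HIT
vaddr=466: (3,5) not in TLB -> MISS, insert
vaddr=246: (1,7) in TLB -> HIT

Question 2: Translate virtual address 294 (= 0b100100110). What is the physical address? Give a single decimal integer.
Answer: 1222

Derivation:
vaddr = 294 = 0b100100110
Split: l1_idx=2, l2_idx=2, offset=6
L1[2] = 2
L2[2][2] = 76
paddr = 76 * 16 + 6 = 1222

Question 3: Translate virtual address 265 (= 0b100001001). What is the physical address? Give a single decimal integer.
vaddr = 265 = 0b100001001
Split: l1_idx=2, l2_idx=0, offset=9
L1[2] = 2
L2[2][0] = 25
paddr = 25 * 16 + 9 = 409

Answer: 409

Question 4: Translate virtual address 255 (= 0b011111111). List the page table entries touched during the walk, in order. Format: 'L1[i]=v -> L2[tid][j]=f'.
Answer: L1[1]=0 -> L2[0][7]=43

Derivation:
vaddr = 255 = 0b011111111
Split: l1_idx=1, l2_idx=7, offset=15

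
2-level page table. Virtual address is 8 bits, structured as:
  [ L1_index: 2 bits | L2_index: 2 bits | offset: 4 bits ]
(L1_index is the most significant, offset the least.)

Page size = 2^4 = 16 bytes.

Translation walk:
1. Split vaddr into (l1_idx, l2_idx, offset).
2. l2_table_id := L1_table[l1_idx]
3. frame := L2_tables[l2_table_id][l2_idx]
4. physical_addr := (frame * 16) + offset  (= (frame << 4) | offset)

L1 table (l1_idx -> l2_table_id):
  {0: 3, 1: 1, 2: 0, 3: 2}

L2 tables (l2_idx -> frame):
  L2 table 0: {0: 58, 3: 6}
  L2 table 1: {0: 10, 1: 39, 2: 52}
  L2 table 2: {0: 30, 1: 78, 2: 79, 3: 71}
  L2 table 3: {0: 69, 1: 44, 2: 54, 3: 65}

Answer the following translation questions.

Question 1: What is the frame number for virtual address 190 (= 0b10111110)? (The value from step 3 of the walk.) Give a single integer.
Answer: 6

Derivation:
vaddr = 190: l1_idx=2, l2_idx=3
L1[2] = 0; L2[0][3] = 6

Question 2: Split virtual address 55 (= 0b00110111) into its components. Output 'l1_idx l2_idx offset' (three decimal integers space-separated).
Answer: 0 3 7

Derivation:
vaddr = 55 = 0b00110111
  top 2 bits -> l1_idx = 0
  next 2 bits -> l2_idx = 3
  bottom 4 bits -> offset = 7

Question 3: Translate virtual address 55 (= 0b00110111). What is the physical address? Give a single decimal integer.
vaddr = 55 = 0b00110111
Split: l1_idx=0, l2_idx=3, offset=7
L1[0] = 3
L2[3][3] = 65
paddr = 65 * 16 + 7 = 1047

Answer: 1047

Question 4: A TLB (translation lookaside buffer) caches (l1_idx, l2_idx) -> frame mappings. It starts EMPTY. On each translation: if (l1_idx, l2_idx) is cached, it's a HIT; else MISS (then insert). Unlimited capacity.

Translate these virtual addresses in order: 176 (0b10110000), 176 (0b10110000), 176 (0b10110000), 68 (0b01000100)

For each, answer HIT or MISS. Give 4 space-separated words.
Answer: MISS HIT HIT MISS

Derivation:
vaddr=176: (2,3) not in TLB -> MISS, insert
vaddr=176: (2,3) in TLB -> HIT
vaddr=176: (2,3) in TLB -> HIT
vaddr=68: (1,0) not in TLB -> MISS, insert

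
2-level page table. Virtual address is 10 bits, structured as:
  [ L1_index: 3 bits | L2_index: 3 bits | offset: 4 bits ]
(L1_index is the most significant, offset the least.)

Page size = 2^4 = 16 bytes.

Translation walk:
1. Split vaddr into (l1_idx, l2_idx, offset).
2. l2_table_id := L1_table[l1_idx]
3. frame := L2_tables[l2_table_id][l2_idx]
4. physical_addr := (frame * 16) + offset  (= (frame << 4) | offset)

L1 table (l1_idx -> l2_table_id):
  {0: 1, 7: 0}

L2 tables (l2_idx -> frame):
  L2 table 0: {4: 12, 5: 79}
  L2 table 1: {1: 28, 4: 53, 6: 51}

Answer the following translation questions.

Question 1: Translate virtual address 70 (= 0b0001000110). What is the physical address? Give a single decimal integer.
vaddr = 70 = 0b0001000110
Split: l1_idx=0, l2_idx=4, offset=6
L1[0] = 1
L2[1][4] = 53
paddr = 53 * 16 + 6 = 854

Answer: 854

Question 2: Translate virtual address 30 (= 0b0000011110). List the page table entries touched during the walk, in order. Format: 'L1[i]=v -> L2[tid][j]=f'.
Answer: L1[0]=1 -> L2[1][1]=28

Derivation:
vaddr = 30 = 0b0000011110
Split: l1_idx=0, l2_idx=1, offset=14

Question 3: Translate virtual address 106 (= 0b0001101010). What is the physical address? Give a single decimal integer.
vaddr = 106 = 0b0001101010
Split: l1_idx=0, l2_idx=6, offset=10
L1[0] = 1
L2[1][6] = 51
paddr = 51 * 16 + 10 = 826

Answer: 826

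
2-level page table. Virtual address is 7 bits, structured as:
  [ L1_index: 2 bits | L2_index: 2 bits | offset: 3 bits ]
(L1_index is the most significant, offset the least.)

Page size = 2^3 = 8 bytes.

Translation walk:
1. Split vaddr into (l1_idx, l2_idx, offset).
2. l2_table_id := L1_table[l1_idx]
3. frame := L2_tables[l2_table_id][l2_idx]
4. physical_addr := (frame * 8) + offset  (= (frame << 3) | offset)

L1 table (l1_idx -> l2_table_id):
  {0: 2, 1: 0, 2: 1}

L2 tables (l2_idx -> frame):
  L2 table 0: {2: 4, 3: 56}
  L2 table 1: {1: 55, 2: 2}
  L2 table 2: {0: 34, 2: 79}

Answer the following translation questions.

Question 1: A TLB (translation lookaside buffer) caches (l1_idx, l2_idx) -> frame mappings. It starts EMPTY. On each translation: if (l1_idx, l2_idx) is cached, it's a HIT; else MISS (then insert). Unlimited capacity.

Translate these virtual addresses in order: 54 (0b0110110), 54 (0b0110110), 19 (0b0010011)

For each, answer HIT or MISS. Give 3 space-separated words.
vaddr=54: (1,2) not in TLB -> MISS, insert
vaddr=54: (1,2) in TLB -> HIT
vaddr=19: (0,2) not in TLB -> MISS, insert

Answer: MISS HIT MISS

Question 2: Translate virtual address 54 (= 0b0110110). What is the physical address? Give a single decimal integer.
vaddr = 54 = 0b0110110
Split: l1_idx=1, l2_idx=2, offset=6
L1[1] = 0
L2[0][2] = 4
paddr = 4 * 8 + 6 = 38

Answer: 38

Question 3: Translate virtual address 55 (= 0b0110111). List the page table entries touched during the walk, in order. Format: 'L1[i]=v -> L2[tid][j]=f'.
Answer: L1[1]=0 -> L2[0][2]=4

Derivation:
vaddr = 55 = 0b0110111
Split: l1_idx=1, l2_idx=2, offset=7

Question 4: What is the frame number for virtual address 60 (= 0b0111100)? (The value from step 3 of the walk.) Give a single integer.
Answer: 56

Derivation:
vaddr = 60: l1_idx=1, l2_idx=3
L1[1] = 0; L2[0][3] = 56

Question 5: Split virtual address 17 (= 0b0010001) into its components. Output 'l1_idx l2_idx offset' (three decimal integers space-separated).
Answer: 0 2 1

Derivation:
vaddr = 17 = 0b0010001
  top 2 bits -> l1_idx = 0
  next 2 bits -> l2_idx = 2
  bottom 3 bits -> offset = 1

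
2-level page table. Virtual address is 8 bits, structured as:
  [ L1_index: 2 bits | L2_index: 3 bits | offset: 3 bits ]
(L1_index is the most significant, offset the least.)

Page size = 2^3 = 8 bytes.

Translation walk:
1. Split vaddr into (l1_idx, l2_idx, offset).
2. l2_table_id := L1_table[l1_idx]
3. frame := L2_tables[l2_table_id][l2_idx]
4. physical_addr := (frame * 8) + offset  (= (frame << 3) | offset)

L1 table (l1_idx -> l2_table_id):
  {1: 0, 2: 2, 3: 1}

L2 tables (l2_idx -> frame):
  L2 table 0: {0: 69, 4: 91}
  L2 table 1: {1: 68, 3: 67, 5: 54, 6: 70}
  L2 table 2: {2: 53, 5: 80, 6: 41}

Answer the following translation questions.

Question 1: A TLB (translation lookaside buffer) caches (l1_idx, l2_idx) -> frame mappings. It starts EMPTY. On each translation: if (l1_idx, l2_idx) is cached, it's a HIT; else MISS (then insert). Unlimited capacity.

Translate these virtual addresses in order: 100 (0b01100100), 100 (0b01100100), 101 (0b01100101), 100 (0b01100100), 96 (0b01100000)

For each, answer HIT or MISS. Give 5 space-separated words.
Answer: MISS HIT HIT HIT HIT

Derivation:
vaddr=100: (1,4) not in TLB -> MISS, insert
vaddr=100: (1,4) in TLB -> HIT
vaddr=101: (1,4) in TLB -> HIT
vaddr=100: (1,4) in TLB -> HIT
vaddr=96: (1,4) in TLB -> HIT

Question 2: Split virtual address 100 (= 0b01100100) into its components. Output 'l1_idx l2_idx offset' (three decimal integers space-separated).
Answer: 1 4 4

Derivation:
vaddr = 100 = 0b01100100
  top 2 bits -> l1_idx = 1
  next 3 bits -> l2_idx = 4
  bottom 3 bits -> offset = 4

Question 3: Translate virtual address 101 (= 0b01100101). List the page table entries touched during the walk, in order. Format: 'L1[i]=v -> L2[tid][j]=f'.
vaddr = 101 = 0b01100101
Split: l1_idx=1, l2_idx=4, offset=5

Answer: L1[1]=0 -> L2[0][4]=91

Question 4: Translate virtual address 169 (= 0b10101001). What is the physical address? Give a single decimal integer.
vaddr = 169 = 0b10101001
Split: l1_idx=2, l2_idx=5, offset=1
L1[2] = 2
L2[2][5] = 80
paddr = 80 * 8 + 1 = 641

Answer: 641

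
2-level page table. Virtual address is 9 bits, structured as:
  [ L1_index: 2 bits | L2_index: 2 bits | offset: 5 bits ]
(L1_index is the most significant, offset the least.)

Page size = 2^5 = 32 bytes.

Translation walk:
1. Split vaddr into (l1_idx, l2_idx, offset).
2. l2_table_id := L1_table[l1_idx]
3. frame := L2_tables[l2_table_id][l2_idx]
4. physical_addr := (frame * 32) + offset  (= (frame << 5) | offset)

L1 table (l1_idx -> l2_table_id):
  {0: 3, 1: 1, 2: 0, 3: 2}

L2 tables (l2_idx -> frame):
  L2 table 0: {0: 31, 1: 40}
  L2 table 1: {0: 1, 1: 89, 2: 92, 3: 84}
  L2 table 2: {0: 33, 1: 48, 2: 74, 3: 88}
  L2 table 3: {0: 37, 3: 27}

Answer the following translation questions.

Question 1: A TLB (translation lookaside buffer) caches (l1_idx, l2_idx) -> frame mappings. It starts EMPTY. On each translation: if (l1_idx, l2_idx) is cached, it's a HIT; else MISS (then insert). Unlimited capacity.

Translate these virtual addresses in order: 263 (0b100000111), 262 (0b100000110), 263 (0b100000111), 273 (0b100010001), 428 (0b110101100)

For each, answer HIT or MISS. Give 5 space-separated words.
vaddr=263: (2,0) not in TLB -> MISS, insert
vaddr=262: (2,0) in TLB -> HIT
vaddr=263: (2,0) in TLB -> HIT
vaddr=273: (2,0) in TLB -> HIT
vaddr=428: (3,1) not in TLB -> MISS, insert

Answer: MISS HIT HIT HIT MISS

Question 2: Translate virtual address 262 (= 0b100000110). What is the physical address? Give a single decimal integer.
vaddr = 262 = 0b100000110
Split: l1_idx=2, l2_idx=0, offset=6
L1[2] = 0
L2[0][0] = 31
paddr = 31 * 32 + 6 = 998

Answer: 998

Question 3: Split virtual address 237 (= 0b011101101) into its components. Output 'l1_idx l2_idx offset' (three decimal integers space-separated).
vaddr = 237 = 0b011101101
  top 2 bits -> l1_idx = 1
  next 2 bits -> l2_idx = 3
  bottom 5 bits -> offset = 13

Answer: 1 3 13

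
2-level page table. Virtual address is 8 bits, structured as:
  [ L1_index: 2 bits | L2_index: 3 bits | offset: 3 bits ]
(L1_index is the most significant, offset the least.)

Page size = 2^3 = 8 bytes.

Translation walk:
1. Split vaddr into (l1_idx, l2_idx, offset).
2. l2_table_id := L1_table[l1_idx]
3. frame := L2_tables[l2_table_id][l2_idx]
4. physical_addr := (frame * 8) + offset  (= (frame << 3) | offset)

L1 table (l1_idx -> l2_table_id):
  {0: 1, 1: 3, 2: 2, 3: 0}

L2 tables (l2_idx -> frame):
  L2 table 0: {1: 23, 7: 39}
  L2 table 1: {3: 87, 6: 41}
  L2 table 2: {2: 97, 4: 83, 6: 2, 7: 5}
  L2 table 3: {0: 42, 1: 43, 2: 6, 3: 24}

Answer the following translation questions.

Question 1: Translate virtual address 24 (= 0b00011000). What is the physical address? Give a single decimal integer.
Answer: 696

Derivation:
vaddr = 24 = 0b00011000
Split: l1_idx=0, l2_idx=3, offset=0
L1[0] = 1
L2[1][3] = 87
paddr = 87 * 8 + 0 = 696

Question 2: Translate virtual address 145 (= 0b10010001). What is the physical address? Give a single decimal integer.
Answer: 777

Derivation:
vaddr = 145 = 0b10010001
Split: l1_idx=2, l2_idx=2, offset=1
L1[2] = 2
L2[2][2] = 97
paddr = 97 * 8 + 1 = 777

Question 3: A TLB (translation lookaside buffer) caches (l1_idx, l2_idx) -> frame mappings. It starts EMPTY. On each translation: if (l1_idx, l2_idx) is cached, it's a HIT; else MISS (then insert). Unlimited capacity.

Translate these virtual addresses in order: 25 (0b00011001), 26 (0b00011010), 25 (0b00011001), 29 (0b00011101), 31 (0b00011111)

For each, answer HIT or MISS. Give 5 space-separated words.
vaddr=25: (0,3) not in TLB -> MISS, insert
vaddr=26: (0,3) in TLB -> HIT
vaddr=25: (0,3) in TLB -> HIT
vaddr=29: (0,3) in TLB -> HIT
vaddr=31: (0,3) in TLB -> HIT

Answer: MISS HIT HIT HIT HIT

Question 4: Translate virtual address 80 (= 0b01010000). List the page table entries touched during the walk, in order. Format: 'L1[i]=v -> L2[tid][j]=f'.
vaddr = 80 = 0b01010000
Split: l1_idx=1, l2_idx=2, offset=0

Answer: L1[1]=3 -> L2[3][2]=6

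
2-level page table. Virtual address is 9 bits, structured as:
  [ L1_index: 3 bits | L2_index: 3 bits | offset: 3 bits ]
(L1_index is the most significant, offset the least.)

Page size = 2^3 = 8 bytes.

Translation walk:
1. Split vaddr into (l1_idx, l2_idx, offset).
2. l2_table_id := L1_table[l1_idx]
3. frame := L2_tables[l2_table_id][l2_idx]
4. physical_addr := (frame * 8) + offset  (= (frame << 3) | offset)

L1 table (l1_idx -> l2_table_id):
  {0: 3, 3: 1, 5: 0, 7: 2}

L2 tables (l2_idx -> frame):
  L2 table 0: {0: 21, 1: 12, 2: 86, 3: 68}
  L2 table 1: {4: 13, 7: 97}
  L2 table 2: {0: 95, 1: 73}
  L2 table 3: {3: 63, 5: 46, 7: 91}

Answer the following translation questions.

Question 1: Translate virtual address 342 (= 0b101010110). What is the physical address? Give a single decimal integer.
Answer: 694

Derivation:
vaddr = 342 = 0b101010110
Split: l1_idx=5, l2_idx=2, offset=6
L1[5] = 0
L2[0][2] = 86
paddr = 86 * 8 + 6 = 694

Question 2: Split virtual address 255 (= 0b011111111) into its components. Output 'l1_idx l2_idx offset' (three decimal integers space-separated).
Answer: 3 7 7

Derivation:
vaddr = 255 = 0b011111111
  top 3 bits -> l1_idx = 3
  next 3 bits -> l2_idx = 7
  bottom 3 bits -> offset = 7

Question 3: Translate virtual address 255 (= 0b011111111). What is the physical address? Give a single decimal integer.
vaddr = 255 = 0b011111111
Split: l1_idx=3, l2_idx=7, offset=7
L1[3] = 1
L2[1][7] = 97
paddr = 97 * 8 + 7 = 783

Answer: 783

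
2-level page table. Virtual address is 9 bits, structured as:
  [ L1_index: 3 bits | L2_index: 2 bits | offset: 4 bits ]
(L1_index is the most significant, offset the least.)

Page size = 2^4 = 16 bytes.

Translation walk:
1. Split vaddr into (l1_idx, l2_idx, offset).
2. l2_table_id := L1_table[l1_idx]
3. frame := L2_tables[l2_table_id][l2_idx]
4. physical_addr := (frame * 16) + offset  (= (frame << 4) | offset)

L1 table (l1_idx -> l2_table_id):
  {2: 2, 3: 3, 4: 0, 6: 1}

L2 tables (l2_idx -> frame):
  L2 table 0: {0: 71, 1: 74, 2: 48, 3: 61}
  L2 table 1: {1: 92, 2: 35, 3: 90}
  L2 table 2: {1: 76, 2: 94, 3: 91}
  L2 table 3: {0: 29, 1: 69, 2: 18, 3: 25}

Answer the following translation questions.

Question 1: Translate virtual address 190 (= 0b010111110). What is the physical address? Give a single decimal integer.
Answer: 1470

Derivation:
vaddr = 190 = 0b010111110
Split: l1_idx=2, l2_idx=3, offset=14
L1[2] = 2
L2[2][3] = 91
paddr = 91 * 16 + 14 = 1470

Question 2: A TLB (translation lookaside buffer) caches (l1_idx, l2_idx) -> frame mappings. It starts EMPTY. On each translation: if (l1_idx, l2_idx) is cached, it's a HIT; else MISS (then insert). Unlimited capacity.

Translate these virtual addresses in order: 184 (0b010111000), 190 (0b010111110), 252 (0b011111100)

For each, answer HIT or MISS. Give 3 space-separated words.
Answer: MISS HIT MISS

Derivation:
vaddr=184: (2,3) not in TLB -> MISS, insert
vaddr=190: (2,3) in TLB -> HIT
vaddr=252: (3,3) not in TLB -> MISS, insert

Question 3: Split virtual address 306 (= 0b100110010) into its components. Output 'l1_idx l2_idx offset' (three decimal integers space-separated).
vaddr = 306 = 0b100110010
  top 3 bits -> l1_idx = 4
  next 2 bits -> l2_idx = 3
  bottom 4 bits -> offset = 2

Answer: 4 3 2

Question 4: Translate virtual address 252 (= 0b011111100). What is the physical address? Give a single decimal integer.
vaddr = 252 = 0b011111100
Split: l1_idx=3, l2_idx=3, offset=12
L1[3] = 3
L2[3][3] = 25
paddr = 25 * 16 + 12 = 412

Answer: 412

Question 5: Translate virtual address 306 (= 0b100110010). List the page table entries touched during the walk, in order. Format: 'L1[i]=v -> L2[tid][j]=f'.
Answer: L1[4]=0 -> L2[0][3]=61

Derivation:
vaddr = 306 = 0b100110010
Split: l1_idx=4, l2_idx=3, offset=2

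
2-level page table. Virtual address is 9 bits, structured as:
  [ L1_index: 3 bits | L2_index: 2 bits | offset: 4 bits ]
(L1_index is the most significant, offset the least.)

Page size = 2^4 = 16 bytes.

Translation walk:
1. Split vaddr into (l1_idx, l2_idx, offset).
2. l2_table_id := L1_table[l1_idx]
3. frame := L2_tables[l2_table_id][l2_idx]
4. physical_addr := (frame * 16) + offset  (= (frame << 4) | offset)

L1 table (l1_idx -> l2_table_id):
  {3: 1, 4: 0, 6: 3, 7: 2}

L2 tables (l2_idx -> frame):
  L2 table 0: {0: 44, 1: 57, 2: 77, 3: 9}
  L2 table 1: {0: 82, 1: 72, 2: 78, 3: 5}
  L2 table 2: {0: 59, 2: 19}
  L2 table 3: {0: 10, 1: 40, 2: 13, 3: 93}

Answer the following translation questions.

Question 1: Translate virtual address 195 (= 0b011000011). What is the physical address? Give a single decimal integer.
Answer: 1315

Derivation:
vaddr = 195 = 0b011000011
Split: l1_idx=3, l2_idx=0, offset=3
L1[3] = 1
L2[1][0] = 82
paddr = 82 * 16 + 3 = 1315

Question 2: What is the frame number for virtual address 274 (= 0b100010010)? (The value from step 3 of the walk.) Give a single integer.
vaddr = 274: l1_idx=4, l2_idx=1
L1[4] = 0; L2[0][1] = 57

Answer: 57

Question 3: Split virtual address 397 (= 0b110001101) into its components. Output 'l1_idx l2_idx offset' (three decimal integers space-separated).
vaddr = 397 = 0b110001101
  top 3 bits -> l1_idx = 6
  next 2 bits -> l2_idx = 0
  bottom 4 bits -> offset = 13

Answer: 6 0 13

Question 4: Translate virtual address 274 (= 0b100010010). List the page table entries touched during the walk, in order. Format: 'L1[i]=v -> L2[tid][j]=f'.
Answer: L1[4]=0 -> L2[0][1]=57

Derivation:
vaddr = 274 = 0b100010010
Split: l1_idx=4, l2_idx=1, offset=2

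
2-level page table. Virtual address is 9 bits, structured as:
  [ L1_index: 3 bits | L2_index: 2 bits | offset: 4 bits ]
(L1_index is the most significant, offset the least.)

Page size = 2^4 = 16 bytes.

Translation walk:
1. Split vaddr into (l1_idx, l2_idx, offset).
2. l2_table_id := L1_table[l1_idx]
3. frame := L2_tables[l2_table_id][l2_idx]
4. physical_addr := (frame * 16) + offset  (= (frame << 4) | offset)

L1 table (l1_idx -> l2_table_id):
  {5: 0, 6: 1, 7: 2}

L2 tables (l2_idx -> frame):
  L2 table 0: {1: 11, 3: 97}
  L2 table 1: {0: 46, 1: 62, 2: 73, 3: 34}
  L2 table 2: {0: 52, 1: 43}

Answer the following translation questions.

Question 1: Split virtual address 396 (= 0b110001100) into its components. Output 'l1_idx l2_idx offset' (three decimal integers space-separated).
Answer: 6 0 12

Derivation:
vaddr = 396 = 0b110001100
  top 3 bits -> l1_idx = 6
  next 2 bits -> l2_idx = 0
  bottom 4 bits -> offset = 12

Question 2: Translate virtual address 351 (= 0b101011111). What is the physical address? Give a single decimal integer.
vaddr = 351 = 0b101011111
Split: l1_idx=5, l2_idx=1, offset=15
L1[5] = 0
L2[0][1] = 11
paddr = 11 * 16 + 15 = 191

Answer: 191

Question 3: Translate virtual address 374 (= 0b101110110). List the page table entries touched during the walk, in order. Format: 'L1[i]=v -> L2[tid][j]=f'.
Answer: L1[5]=0 -> L2[0][3]=97

Derivation:
vaddr = 374 = 0b101110110
Split: l1_idx=5, l2_idx=3, offset=6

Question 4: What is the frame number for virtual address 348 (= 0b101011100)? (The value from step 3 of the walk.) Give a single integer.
Answer: 11

Derivation:
vaddr = 348: l1_idx=5, l2_idx=1
L1[5] = 0; L2[0][1] = 11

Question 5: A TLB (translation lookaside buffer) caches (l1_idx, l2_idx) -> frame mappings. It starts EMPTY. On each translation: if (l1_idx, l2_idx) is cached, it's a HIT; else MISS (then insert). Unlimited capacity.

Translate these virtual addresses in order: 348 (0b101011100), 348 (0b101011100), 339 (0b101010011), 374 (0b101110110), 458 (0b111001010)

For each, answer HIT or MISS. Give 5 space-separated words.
vaddr=348: (5,1) not in TLB -> MISS, insert
vaddr=348: (5,1) in TLB -> HIT
vaddr=339: (5,1) in TLB -> HIT
vaddr=374: (5,3) not in TLB -> MISS, insert
vaddr=458: (7,0) not in TLB -> MISS, insert

Answer: MISS HIT HIT MISS MISS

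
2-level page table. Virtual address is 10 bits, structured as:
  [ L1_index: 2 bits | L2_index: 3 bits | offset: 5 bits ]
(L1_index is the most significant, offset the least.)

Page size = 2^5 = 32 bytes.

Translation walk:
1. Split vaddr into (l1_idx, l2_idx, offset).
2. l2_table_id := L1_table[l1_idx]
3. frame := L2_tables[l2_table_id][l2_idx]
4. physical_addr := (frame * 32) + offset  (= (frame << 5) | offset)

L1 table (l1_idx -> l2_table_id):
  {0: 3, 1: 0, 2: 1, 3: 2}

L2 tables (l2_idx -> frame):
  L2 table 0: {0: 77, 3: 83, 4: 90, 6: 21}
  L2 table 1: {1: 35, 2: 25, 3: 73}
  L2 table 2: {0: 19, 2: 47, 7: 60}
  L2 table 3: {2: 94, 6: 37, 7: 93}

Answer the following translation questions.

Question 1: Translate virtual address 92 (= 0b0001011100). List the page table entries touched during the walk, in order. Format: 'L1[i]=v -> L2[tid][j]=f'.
Answer: L1[0]=3 -> L2[3][2]=94

Derivation:
vaddr = 92 = 0b0001011100
Split: l1_idx=0, l2_idx=2, offset=28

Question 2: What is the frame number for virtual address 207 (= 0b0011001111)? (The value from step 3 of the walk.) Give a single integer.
vaddr = 207: l1_idx=0, l2_idx=6
L1[0] = 3; L2[3][6] = 37

Answer: 37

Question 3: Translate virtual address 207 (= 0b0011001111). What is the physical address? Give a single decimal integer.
Answer: 1199

Derivation:
vaddr = 207 = 0b0011001111
Split: l1_idx=0, l2_idx=6, offset=15
L1[0] = 3
L2[3][6] = 37
paddr = 37 * 32 + 15 = 1199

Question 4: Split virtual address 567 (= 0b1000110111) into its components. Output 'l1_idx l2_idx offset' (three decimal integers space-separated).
vaddr = 567 = 0b1000110111
  top 2 bits -> l1_idx = 2
  next 3 bits -> l2_idx = 1
  bottom 5 bits -> offset = 23

Answer: 2 1 23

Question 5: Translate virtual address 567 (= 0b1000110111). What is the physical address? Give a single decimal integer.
Answer: 1143

Derivation:
vaddr = 567 = 0b1000110111
Split: l1_idx=2, l2_idx=1, offset=23
L1[2] = 1
L2[1][1] = 35
paddr = 35 * 32 + 23 = 1143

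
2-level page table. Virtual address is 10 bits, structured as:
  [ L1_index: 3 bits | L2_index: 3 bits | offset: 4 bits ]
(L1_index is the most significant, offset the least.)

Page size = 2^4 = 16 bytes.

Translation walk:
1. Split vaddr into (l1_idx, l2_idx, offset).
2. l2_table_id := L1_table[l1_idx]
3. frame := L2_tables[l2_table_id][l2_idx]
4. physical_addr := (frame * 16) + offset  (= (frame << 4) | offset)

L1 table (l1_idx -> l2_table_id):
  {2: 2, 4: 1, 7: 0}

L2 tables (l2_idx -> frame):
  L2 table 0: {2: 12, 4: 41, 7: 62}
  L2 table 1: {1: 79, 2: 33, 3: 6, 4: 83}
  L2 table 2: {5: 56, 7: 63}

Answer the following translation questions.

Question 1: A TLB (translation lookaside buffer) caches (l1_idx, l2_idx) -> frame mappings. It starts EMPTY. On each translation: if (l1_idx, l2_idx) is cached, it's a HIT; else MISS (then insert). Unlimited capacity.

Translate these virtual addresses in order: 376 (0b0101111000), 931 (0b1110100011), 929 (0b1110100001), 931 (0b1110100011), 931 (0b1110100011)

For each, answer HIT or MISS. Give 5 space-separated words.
vaddr=376: (2,7) not in TLB -> MISS, insert
vaddr=931: (7,2) not in TLB -> MISS, insert
vaddr=929: (7,2) in TLB -> HIT
vaddr=931: (7,2) in TLB -> HIT
vaddr=931: (7,2) in TLB -> HIT

Answer: MISS MISS HIT HIT HIT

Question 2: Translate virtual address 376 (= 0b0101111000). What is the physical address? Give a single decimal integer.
Answer: 1016

Derivation:
vaddr = 376 = 0b0101111000
Split: l1_idx=2, l2_idx=7, offset=8
L1[2] = 2
L2[2][7] = 63
paddr = 63 * 16 + 8 = 1016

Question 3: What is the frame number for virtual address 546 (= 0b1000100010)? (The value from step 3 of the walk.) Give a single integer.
Answer: 33

Derivation:
vaddr = 546: l1_idx=4, l2_idx=2
L1[4] = 1; L2[1][2] = 33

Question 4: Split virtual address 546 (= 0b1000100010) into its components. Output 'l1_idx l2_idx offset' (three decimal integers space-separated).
Answer: 4 2 2

Derivation:
vaddr = 546 = 0b1000100010
  top 3 bits -> l1_idx = 4
  next 3 bits -> l2_idx = 2
  bottom 4 bits -> offset = 2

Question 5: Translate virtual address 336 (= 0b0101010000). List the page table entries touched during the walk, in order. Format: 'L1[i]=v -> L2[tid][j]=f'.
Answer: L1[2]=2 -> L2[2][5]=56

Derivation:
vaddr = 336 = 0b0101010000
Split: l1_idx=2, l2_idx=5, offset=0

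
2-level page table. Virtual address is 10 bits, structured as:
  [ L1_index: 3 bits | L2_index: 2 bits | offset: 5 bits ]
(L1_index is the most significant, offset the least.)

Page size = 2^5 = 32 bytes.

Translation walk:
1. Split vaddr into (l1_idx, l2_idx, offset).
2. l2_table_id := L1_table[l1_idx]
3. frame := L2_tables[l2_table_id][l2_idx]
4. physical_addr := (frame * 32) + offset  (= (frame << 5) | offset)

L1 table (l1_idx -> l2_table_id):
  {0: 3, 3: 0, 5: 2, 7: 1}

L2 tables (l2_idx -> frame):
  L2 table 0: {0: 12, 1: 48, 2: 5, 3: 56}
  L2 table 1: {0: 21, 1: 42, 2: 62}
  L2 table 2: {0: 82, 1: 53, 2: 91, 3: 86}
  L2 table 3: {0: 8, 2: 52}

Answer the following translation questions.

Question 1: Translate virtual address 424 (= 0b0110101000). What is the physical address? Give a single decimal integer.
Answer: 1544

Derivation:
vaddr = 424 = 0b0110101000
Split: l1_idx=3, l2_idx=1, offset=8
L1[3] = 0
L2[0][1] = 48
paddr = 48 * 32 + 8 = 1544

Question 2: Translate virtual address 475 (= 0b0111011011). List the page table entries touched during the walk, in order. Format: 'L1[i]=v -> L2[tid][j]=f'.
vaddr = 475 = 0b0111011011
Split: l1_idx=3, l2_idx=2, offset=27

Answer: L1[3]=0 -> L2[0][2]=5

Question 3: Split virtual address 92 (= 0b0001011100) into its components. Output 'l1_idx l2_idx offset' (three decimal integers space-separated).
vaddr = 92 = 0b0001011100
  top 3 bits -> l1_idx = 0
  next 2 bits -> l2_idx = 2
  bottom 5 bits -> offset = 28

Answer: 0 2 28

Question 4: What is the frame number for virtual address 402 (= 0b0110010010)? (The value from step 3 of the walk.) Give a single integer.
Answer: 12

Derivation:
vaddr = 402: l1_idx=3, l2_idx=0
L1[3] = 0; L2[0][0] = 12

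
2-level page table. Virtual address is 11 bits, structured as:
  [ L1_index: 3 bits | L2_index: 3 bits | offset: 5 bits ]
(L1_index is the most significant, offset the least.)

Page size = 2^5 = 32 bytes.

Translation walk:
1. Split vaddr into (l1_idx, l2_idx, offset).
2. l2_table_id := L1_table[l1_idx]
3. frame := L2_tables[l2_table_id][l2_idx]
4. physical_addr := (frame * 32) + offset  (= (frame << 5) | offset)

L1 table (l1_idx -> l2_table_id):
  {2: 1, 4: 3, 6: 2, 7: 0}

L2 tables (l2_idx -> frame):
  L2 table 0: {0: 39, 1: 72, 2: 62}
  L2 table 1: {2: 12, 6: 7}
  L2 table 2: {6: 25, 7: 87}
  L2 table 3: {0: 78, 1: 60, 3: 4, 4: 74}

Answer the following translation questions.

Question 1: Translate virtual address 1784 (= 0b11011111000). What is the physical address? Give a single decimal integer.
Answer: 2808

Derivation:
vaddr = 1784 = 0b11011111000
Split: l1_idx=6, l2_idx=7, offset=24
L1[6] = 2
L2[2][7] = 87
paddr = 87 * 32 + 24 = 2808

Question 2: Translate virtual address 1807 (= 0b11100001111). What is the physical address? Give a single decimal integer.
vaddr = 1807 = 0b11100001111
Split: l1_idx=7, l2_idx=0, offset=15
L1[7] = 0
L2[0][0] = 39
paddr = 39 * 32 + 15 = 1263

Answer: 1263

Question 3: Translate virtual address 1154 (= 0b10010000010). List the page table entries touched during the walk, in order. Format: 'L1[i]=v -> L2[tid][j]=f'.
Answer: L1[4]=3 -> L2[3][4]=74

Derivation:
vaddr = 1154 = 0b10010000010
Split: l1_idx=4, l2_idx=4, offset=2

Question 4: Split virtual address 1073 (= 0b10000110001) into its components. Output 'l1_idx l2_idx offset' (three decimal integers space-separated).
Answer: 4 1 17

Derivation:
vaddr = 1073 = 0b10000110001
  top 3 bits -> l1_idx = 4
  next 3 bits -> l2_idx = 1
  bottom 5 bits -> offset = 17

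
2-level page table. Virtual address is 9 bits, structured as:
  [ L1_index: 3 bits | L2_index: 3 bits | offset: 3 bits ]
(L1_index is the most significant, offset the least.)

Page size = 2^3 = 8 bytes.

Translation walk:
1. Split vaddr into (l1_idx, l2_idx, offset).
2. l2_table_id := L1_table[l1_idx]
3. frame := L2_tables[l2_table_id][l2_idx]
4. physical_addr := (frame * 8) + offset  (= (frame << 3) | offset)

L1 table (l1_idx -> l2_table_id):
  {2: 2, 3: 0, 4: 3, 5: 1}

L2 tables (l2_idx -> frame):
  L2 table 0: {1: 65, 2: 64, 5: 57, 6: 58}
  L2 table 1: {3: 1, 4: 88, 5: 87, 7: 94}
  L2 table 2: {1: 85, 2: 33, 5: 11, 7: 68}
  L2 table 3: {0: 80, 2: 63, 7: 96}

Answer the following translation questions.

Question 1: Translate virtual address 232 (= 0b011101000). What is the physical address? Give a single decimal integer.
Answer: 456

Derivation:
vaddr = 232 = 0b011101000
Split: l1_idx=3, l2_idx=5, offset=0
L1[3] = 0
L2[0][5] = 57
paddr = 57 * 8 + 0 = 456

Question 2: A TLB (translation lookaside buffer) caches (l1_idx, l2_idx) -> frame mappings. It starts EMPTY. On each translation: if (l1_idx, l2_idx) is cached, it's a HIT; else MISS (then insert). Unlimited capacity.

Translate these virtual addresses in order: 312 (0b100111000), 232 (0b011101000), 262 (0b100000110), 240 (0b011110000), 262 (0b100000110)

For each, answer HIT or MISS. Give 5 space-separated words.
Answer: MISS MISS MISS MISS HIT

Derivation:
vaddr=312: (4,7) not in TLB -> MISS, insert
vaddr=232: (3,5) not in TLB -> MISS, insert
vaddr=262: (4,0) not in TLB -> MISS, insert
vaddr=240: (3,6) not in TLB -> MISS, insert
vaddr=262: (4,0) in TLB -> HIT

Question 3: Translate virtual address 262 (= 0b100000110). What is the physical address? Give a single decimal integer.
Answer: 646

Derivation:
vaddr = 262 = 0b100000110
Split: l1_idx=4, l2_idx=0, offset=6
L1[4] = 3
L2[3][0] = 80
paddr = 80 * 8 + 6 = 646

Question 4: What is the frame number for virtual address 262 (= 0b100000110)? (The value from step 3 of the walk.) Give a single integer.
Answer: 80

Derivation:
vaddr = 262: l1_idx=4, l2_idx=0
L1[4] = 3; L2[3][0] = 80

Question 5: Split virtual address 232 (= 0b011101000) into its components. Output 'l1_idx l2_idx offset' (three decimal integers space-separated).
vaddr = 232 = 0b011101000
  top 3 bits -> l1_idx = 3
  next 3 bits -> l2_idx = 5
  bottom 3 bits -> offset = 0

Answer: 3 5 0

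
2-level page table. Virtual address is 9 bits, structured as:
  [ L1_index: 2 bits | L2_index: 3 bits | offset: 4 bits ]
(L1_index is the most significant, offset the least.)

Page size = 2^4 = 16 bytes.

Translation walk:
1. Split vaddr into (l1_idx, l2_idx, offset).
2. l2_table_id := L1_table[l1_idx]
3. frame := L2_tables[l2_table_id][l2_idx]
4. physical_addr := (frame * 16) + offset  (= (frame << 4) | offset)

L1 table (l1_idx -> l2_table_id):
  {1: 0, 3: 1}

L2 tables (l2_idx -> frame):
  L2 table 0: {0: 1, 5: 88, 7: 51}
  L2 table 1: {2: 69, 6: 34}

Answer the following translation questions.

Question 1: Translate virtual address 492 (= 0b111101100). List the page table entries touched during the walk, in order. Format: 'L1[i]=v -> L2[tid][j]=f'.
vaddr = 492 = 0b111101100
Split: l1_idx=3, l2_idx=6, offset=12

Answer: L1[3]=1 -> L2[1][6]=34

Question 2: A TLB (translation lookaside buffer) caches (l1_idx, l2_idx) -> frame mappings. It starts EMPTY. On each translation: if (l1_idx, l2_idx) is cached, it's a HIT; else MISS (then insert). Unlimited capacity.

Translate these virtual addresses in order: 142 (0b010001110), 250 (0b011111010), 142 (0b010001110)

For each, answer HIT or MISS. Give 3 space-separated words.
Answer: MISS MISS HIT

Derivation:
vaddr=142: (1,0) not in TLB -> MISS, insert
vaddr=250: (1,7) not in TLB -> MISS, insert
vaddr=142: (1,0) in TLB -> HIT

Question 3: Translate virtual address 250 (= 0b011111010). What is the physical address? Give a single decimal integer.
vaddr = 250 = 0b011111010
Split: l1_idx=1, l2_idx=7, offset=10
L1[1] = 0
L2[0][7] = 51
paddr = 51 * 16 + 10 = 826

Answer: 826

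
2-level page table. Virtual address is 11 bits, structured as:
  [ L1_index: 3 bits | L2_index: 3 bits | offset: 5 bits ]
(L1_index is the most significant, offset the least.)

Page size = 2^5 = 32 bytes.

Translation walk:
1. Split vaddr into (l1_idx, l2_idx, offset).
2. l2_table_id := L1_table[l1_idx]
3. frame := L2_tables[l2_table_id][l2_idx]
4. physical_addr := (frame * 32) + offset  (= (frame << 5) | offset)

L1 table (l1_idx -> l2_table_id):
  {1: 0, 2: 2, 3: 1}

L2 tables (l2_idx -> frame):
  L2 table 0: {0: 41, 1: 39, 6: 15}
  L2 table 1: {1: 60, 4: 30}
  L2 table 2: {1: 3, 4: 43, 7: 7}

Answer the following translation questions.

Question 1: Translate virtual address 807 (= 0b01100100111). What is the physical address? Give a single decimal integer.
Answer: 1927

Derivation:
vaddr = 807 = 0b01100100111
Split: l1_idx=3, l2_idx=1, offset=7
L1[3] = 1
L2[1][1] = 60
paddr = 60 * 32 + 7 = 1927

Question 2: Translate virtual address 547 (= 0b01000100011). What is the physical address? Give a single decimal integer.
Answer: 99

Derivation:
vaddr = 547 = 0b01000100011
Split: l1_idx=2, l2_idx=1, offset=3
L1[2] = 2
L2[2][1] = 3
paddr = 3 * 32 + 3 = 99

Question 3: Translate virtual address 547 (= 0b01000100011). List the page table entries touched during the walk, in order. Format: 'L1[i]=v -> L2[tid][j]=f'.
Answer: L1[2]=2 -> L2[2][1]=3

Derivation:
vaddr = 547 = 0b01000100011
Split: l1_idx=2, l2_idx=1, offset=3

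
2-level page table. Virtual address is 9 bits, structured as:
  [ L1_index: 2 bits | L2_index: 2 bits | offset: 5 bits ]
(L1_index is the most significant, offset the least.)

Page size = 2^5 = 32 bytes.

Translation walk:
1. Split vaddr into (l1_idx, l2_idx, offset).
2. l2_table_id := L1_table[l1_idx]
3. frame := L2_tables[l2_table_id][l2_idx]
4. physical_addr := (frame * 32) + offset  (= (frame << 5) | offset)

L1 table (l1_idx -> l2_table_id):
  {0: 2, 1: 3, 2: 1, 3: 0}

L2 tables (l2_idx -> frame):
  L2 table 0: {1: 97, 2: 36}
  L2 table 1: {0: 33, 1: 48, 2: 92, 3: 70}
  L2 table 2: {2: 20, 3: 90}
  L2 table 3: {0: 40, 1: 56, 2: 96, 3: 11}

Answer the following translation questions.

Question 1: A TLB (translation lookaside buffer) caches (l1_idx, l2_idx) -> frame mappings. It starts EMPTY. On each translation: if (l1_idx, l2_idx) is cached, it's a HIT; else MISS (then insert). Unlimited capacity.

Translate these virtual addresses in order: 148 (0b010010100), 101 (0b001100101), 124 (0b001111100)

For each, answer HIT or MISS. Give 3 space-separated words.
vaddr=148: (1,0) not in TLB -> MISS, insert
vaddr=101: (0,3) not in TLB -> MISS, insert
vaddr=124: (0,3) in TLB -> HIT

Answer: MISS MISS HIT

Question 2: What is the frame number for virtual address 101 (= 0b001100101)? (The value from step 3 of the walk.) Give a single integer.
Answer: 90

Derivation:
vaddr = 101: l1_idx=0, l2_idx=3
L1[0] = 2; L2[2][3] = 90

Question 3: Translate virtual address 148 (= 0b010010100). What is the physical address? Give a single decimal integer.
vaddr = 148 = 0b010010100
Split: l1_idx=1, l2_idx=0, offset=20
L1[1] = 3
L2[3][0] = 40
paddr = 40 * 32 + 20 = 1300

Answer: 1300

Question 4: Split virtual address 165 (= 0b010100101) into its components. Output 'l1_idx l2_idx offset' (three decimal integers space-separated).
Answer: 1 1 5

Derivation:
vaddr = 165 = 0b010100101
  top 2 bits -> l1_idx = 1
  next 2 bits -> l2_idx = 1
  bottom 5 bits -> offset = 5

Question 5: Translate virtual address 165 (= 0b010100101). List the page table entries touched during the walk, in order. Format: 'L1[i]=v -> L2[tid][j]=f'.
vaddr = 165 = 0b010100101
Split: l1_idx=1, l2_idx=1, offset=5

Answer: L1[1]=3 -> L2[3][1]=56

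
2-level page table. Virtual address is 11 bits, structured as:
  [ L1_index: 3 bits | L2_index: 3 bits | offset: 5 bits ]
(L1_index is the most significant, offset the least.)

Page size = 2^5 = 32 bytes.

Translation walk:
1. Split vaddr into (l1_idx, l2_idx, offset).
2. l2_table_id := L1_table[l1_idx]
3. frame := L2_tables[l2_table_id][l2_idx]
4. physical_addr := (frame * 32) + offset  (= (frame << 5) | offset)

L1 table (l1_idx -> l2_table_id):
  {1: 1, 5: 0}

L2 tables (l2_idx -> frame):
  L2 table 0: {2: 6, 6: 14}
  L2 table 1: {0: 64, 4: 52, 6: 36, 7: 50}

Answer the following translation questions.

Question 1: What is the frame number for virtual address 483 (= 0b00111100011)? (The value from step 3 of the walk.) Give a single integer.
vaddr = 483: l1_idx=1, l2_idx=7
L1[1] = 1; L2[1][7] = 50

Answer: 50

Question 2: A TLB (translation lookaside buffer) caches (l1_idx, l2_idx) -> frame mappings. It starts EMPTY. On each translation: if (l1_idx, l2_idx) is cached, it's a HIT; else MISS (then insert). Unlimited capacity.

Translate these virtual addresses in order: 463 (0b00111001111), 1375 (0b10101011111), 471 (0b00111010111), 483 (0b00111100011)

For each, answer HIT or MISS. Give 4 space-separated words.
vaddr=463: (1,6) not in TLB -> MISS, insert
vaddr=1375: (5,2) not in TLB -> MISS, insert
vaddr=471: (1,6) in TLB -> HIT
vaddr=483: (1,7) not in TLB -> MISS, insert

Answer: MISS MISS HIT MISS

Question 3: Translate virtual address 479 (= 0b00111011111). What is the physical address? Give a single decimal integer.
Answer: 1183

Derivation:
vaddr = 479 = 0b00111011111
Split: l1_idx=1, l2_idx=6, offset=31
L1[1] = 1
L2[1][6] = 36
paddr = 36 * 32 + 31 = 1183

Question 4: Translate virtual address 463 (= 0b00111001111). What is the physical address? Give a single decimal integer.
vaddr = 463 = 0b00111001111
Split: l1_idx=1, l2_idx=6, offset=15
L1[1] = 1
L2[1][6] = 36
paddr = 36 * 32 + 15 = 1167

Answer: 1167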